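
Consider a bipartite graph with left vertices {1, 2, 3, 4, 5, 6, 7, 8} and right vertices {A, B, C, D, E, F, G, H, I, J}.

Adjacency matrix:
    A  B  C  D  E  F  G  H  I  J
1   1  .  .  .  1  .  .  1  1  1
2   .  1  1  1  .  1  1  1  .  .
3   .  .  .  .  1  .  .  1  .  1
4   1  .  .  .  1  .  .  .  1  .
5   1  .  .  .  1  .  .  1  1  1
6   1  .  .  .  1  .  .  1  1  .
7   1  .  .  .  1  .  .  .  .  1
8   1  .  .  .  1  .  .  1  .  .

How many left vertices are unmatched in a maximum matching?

2

For example, pair 1–H, 2–G, 3–J, 4–E, 5–A, 6–I.
The set {1, 3, 4, 5, 6, 7, 8} has only 5 neighbours ({A, E, H, I, J}), so by Hall's theorem at most 6 of the 8 left vertices can be matched.
That matches 6 of the 8, leaving 2 unmatched; no matching can do better.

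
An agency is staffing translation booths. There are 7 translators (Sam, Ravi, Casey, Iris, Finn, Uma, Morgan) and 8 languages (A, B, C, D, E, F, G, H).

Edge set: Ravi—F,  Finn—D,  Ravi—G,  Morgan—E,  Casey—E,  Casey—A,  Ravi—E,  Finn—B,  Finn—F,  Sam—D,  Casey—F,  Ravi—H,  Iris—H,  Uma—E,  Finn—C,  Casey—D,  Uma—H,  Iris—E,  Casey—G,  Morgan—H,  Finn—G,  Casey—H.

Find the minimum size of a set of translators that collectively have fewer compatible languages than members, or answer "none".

3

Take S = {Iris, Uma, Morgan}. Its neighbourhood is {E, H}, so |N(S)| = 2 < |S| = 3.
Every subset of size less than 3 has at least as many neighbours as members, so 3 is the minimum.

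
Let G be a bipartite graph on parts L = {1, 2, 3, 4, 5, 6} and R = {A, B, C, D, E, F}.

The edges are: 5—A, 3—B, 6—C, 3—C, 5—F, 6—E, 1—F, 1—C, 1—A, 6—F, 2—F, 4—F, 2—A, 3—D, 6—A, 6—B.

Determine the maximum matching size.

One maximum matching: 1-C, 2-A, 3-B, 4-F, 6-E.
The set {2, 4, 5} has only 2 neighbours ({A, F}), so by Hall's theorem at most 5 of the 6 left vertices can be matched.

5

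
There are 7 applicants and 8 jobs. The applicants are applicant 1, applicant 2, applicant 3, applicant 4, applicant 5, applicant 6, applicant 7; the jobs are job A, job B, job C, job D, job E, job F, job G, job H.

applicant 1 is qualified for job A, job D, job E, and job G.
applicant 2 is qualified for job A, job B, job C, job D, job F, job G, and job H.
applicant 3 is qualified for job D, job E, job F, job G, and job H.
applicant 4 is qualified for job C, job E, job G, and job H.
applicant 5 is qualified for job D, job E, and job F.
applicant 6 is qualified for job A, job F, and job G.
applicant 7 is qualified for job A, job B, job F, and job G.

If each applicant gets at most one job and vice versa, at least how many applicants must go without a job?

0

One maximum matching: applicant 1→job D, applicant 2→job H, applicant 3→job E, applicant 4→job C, applicant 5→job F, applicant 6→job G, applicant 7→job A.
This saturates every applicant, so 7 is the maximum.
That matches 7 of the 7, leaving 0 unmatched; no matching can do better.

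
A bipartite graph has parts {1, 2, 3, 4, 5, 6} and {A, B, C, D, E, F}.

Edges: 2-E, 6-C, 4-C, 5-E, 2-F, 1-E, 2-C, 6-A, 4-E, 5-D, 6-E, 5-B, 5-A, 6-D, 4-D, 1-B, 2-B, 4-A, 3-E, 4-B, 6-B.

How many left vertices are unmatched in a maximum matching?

One maximum matching: 1–B, 2–F, 3–E, 4–C, 5–D, 6–A.
All 6 left vertices are matched, so no larger matching exists.
That matches 6 of the 6, leaving 0 unmatched; no matching can do better.

0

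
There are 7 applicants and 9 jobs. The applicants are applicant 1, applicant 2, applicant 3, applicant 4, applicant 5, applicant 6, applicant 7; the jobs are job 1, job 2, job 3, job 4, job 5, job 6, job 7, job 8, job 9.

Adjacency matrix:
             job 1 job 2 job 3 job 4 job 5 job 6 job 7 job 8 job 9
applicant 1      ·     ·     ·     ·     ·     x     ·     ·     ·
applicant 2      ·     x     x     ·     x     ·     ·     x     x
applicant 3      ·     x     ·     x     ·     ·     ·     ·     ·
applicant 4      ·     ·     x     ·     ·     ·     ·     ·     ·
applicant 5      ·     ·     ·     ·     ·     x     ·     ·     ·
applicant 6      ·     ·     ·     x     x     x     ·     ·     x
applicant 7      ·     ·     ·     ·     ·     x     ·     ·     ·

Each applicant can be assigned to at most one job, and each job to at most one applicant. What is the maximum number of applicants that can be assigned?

One maximum matching: applicant 1→job 6, applicant 2→job 5, applicant 3→job 2, applicant 4→job 3, applicant 6→job 9.
The set {applicant 1, applicant 5, applicant 7} has only 1 neighbour ({job 6}), so by Hall's theorem at most 5 of the 7 applicants can be matched.

5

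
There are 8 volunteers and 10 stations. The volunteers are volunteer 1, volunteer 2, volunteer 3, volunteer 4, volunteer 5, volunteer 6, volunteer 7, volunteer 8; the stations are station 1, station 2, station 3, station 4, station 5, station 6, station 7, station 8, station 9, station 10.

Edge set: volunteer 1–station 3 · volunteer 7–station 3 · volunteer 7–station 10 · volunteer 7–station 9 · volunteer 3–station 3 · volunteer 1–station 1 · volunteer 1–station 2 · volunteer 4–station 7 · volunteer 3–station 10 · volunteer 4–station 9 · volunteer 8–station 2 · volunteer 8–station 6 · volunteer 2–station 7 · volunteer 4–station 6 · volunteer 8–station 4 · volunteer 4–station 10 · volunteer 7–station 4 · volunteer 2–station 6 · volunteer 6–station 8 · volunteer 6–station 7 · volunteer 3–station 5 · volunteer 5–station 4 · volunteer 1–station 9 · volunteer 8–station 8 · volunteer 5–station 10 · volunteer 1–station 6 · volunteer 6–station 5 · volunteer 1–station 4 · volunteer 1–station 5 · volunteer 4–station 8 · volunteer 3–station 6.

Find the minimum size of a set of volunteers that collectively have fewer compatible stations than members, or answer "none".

none

A matching saturating every volunteer exists, for instance volunteer 1→station 6, volunteer 2→station 7, volunteer 3→station 3, volunteer 4→station 8, volunteer 5→station 10, volunteer 6→station 5, volunteer 7→station 4, volunteer 8→station 2.
By Hall's marriage theorem, this means |N(S)| ≥ |S| for every subset S, so no violating subset exists.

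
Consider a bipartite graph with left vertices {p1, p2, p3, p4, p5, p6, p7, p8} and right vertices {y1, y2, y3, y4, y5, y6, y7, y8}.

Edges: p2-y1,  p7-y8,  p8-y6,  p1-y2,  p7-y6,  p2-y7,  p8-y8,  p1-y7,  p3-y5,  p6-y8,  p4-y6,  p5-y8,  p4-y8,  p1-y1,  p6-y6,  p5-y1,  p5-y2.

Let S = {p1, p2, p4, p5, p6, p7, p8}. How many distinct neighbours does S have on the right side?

5

The union of neighbours of {p1, p2, p4, p5, p6, p7, p8} is {y1, y2, y6, y7, y8}, which has 5 elements.
Since |N(S)| = 5 < |S| = 7, Hall's condition fails for this subset.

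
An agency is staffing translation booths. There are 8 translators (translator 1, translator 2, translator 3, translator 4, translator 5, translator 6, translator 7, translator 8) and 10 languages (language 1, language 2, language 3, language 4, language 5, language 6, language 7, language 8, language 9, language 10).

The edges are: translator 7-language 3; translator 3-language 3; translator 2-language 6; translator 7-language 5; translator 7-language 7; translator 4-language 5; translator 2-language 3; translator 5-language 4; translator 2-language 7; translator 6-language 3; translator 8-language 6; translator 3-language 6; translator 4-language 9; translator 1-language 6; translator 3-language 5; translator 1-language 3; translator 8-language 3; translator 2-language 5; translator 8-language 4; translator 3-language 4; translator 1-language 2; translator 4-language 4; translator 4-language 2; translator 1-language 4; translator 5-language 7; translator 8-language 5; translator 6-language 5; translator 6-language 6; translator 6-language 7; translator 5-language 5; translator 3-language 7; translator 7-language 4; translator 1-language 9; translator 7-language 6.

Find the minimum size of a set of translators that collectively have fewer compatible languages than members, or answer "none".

6

Take S = {translator 2, translator 3, translator 5, translator 6, translator 7, translator 8}. Its neighbourhood is {language 3, language 4, language 5, language 6, language 7}, so |N(S)| = 5 < |S| = 6.
Every subset of size less than 6 has at least as many neighbours as members, so 6 is the minimum.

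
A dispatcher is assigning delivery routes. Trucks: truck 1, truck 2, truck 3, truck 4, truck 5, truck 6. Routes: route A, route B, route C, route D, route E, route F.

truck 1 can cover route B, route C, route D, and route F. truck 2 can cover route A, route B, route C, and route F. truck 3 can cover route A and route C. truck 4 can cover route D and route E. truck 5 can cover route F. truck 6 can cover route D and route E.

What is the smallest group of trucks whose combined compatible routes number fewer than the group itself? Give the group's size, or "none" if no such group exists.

none

A matching saturating every truck exists, for instance truck 1→route B, truck 2→route C, truck 3→route A, truck 4→route D, truck 5→route F, truck 6→route E.
By Hall's marriage theorem, this means |N(S)| ≥ |S| for every subset S, so no violating subset exists.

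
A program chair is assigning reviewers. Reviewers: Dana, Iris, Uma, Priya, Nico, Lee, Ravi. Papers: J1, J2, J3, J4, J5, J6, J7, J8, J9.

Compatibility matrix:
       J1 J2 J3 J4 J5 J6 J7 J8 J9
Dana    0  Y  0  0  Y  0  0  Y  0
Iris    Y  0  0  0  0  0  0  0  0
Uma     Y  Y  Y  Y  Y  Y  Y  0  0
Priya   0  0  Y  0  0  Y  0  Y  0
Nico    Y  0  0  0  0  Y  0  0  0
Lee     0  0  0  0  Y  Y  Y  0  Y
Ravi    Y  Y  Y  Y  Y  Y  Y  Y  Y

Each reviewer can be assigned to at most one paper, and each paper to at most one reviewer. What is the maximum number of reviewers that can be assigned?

One maximum matching: Dana-J5, Iris-J1, Uma-J2, Priya-J3, Nico-J6, Lee-J7, Ravi-J9.
All 7 reviewers are matched, so no larger matching exists.

7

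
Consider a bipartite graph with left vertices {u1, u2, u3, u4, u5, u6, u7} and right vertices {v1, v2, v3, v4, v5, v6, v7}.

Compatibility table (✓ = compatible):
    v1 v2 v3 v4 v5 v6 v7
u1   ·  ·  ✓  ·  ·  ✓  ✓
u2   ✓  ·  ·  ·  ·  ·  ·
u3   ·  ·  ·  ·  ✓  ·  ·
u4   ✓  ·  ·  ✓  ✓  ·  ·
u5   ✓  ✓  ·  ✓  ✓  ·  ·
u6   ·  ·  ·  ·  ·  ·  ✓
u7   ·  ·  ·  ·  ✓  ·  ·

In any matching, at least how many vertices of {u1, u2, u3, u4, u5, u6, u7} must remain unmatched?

1

One maximum matching: u1→v6, u2→v1, u3→v5, u4→v4, u5→v2, u6→v7.
The set {u3, u7} has only 1 neighbour ({v5}), so by Hall's theorem at most 6 of the 7 left vertices can be matched.
That matches 6 of the 7, leaving 1 unmatched; no matching can do better.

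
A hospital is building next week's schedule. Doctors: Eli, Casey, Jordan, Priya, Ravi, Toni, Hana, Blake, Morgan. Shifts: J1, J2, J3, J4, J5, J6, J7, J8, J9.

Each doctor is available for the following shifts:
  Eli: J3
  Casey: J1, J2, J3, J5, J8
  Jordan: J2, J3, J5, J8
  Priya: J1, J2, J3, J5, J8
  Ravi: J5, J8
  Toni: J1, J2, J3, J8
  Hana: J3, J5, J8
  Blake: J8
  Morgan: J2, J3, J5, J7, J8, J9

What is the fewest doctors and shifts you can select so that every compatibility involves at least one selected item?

The 6 edges Eli–J3, Casey–J1, Jordan–J5, Priya–J2, Ravi–J8, Morgan–J9 form a matching, so any vertex cover needs at least 6 vertices (one per matched edge).
Conversely {Morgan, J1, J2, J3, J5, J8} meets every edge and has exactly 6 vertices, so 6 is optimal.

6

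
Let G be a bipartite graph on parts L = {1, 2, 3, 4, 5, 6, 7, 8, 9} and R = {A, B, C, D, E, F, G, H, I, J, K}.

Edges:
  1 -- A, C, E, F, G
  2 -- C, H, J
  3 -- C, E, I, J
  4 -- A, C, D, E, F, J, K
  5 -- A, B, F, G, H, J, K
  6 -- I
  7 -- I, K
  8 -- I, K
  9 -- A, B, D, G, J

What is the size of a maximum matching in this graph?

8

For example, pair 1–A, 2–H, 3–C, 4–E, 5–G, 6–I, 7–K, 9–J.
The set {6, 7, 8} has only 2 neighbours ({I, K}), so by Hall's theorem at most 8 of the 9 left vertices can be matched.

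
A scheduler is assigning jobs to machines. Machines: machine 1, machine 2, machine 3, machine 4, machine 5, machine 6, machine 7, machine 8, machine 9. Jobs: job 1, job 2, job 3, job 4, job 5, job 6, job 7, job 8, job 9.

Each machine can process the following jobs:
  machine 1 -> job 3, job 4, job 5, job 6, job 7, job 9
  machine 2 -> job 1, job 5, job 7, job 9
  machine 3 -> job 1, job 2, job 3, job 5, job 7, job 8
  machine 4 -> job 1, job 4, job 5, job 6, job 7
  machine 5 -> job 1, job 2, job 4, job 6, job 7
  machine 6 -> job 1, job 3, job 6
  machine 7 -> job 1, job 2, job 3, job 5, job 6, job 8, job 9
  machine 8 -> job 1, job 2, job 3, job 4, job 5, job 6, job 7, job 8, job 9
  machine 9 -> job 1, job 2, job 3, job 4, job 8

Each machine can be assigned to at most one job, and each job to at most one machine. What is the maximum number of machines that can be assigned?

9

A valid assignment of size 9: machine 1→job 3, machine 2→job 9, machine 3→job 7, machine 4→job 4, machine 5→job 2, machine 6→job 6, machine 7→job 8, machine 8→job 5, machine 9→job 1.
This saturates every machine, so 9 is the maximum.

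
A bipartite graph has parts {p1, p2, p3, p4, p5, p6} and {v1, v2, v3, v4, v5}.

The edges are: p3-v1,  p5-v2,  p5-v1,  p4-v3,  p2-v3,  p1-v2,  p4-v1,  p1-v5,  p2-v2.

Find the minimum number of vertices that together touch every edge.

{p1, v1, v2, v3} is a vertex cover of size 4: every edge has an endpoint in this set.
No smaller cover exists because p1–v5, p2–v2, p3–v1, p4–v3 is a matching of size 4, and a cover must include an endpoint of each of these disjoint edges (König's theorem).

4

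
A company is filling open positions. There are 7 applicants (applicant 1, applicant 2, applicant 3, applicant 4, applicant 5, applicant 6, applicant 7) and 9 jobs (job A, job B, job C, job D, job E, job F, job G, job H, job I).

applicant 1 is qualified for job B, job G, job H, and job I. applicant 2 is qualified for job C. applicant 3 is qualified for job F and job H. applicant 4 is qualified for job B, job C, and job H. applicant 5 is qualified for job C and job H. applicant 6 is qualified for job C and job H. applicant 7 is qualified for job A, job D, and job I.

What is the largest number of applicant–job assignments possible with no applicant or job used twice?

For example, pair applicant 1-job G, applicant 2-job C, applicant 3-job F, applicant 4-job B, applicant 5-job H, applicant 7-job A.
The set {applicant 2, applicant 5, applicant 6} has only 2 neighbours ({job C, job H}), so by Hall's theorem at most 6 of the 7 applicants can be matched.

6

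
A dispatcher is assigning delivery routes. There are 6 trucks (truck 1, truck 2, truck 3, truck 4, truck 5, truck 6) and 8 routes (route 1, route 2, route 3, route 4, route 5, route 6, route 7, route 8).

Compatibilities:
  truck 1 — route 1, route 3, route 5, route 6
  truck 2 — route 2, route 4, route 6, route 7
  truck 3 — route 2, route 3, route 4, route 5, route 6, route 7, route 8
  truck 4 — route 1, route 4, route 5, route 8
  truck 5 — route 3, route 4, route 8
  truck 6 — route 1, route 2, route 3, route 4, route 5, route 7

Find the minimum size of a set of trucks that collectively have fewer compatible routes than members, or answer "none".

none

A matching saturating every truck exists, for instance truck 1→route 6, truck 2→route 7, truck 3→route 2, truck 4→route 1, truck 5→route 3, truck 6→route 4.
By Hall's marriage theorem, this means |N(S)| ≥ |S| for every subset S, so no violating subset exists.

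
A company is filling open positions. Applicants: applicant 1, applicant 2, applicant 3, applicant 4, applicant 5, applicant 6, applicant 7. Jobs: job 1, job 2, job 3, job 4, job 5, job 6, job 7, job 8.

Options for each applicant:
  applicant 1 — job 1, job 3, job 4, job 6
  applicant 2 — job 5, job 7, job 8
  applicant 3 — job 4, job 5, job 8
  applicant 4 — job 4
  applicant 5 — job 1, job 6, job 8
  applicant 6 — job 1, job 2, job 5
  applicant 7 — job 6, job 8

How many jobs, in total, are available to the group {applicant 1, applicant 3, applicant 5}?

6

The union of neighbours of {applicant 1, applicant 3, applicant 5} is {job 1, job 3, job 4, job 5, job 6, job 8}, which has 6 elements.
Since |N(S)| = 6 ≥ |S| = 3, Hall's condition holds for this subset.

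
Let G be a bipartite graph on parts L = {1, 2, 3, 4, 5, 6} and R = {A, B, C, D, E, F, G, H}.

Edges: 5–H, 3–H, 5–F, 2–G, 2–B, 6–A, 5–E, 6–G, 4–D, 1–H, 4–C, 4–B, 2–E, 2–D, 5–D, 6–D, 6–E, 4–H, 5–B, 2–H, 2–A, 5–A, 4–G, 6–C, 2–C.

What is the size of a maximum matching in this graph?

One maximum matching: 1→H, 2→A, 4→B, 5→E, 6→G.
The set {1, 3} has only 1 neighbour ({H}), so by Hall's theorem at most 5 of the 6 left vertices can be matched.

5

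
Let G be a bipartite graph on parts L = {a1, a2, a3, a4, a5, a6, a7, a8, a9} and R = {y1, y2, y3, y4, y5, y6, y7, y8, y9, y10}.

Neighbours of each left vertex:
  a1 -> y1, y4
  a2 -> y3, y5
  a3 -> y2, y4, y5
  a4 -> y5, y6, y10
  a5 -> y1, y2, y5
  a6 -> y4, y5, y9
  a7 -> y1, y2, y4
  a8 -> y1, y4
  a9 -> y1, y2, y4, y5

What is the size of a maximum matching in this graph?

7

A valid assignment of size 7: a1-y4, a2-y3, a3-y5, a4-y10, a5-y2, a6-y9, a7-y1.
The set {a1, a3, a5, a7, a8, a9} has only 4 neighbours ({y1, y2, y4, y5}), so by Hall's theorem at most 7 of the 9 left vertices can be matched.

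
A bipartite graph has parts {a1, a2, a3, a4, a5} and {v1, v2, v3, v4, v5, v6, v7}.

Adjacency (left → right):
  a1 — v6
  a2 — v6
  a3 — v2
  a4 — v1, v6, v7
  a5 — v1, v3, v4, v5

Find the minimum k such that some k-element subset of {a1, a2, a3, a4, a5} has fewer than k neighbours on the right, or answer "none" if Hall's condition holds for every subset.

Take S = {a1, a2}. Its neighbourhood is {v6}, so |N(S)| = 1 < |S| = 2.
No single vertex violates Hall's condition since each has at least one neighbour, so 2 is the minimum.

2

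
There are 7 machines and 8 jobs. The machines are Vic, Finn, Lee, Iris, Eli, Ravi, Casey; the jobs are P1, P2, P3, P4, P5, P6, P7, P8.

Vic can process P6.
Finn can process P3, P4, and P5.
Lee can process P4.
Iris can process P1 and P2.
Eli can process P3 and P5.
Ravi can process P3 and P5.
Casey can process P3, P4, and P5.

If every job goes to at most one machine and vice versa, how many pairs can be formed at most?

A valid assignment of size 5: Vic–P6, Finn–P3, Lee–P4, Iris–P1, Eli–P5.
The set {Finn, Lee, Eli, Ravi, Casey} has only 3 neighbours ({P3, P4, P5}), so by Hall's theorem at most 5 of the 7 machines can be matched.

5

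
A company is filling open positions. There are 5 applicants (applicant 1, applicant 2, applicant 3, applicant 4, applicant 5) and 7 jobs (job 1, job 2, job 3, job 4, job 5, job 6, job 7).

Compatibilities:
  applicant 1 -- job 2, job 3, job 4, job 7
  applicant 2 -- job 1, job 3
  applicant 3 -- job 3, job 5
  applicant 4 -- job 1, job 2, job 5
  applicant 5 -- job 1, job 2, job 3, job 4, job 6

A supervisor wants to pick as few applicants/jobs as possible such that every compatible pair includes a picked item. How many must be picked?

A maximum matching has 5 edges (e.g. applicant 1–job 4, applicant 2–job 3, applicant 3–job 5, applicant 4–job 2, applicant 5–job 1).
By König's theorem the minimum vertex cover has the same size. One such cover is {applicant 1, applicant 2, applicant 3, applicant 4, applicant 5}.

5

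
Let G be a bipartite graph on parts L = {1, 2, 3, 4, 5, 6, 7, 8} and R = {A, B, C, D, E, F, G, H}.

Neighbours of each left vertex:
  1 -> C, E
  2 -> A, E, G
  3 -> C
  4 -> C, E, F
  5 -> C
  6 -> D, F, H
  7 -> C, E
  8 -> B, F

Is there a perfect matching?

No

The set {1, 3, 5, 7} has only 2 neighbours ({C, E}), so by Hall's theorem at most 6 of the 8 left vertices can be matched.
Hence no matching covers every left vertex.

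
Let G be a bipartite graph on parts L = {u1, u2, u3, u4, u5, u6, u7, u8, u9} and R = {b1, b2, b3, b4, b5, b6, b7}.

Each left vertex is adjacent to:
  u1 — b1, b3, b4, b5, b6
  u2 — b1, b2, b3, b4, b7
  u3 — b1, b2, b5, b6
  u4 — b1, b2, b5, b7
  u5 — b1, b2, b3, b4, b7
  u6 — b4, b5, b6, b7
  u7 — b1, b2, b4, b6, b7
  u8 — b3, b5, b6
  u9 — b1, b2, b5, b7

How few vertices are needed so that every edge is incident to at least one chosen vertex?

7

The 7 edges u1–b5, u2–b1, u3–b6, u4–b2, u5–b3, u6–b4, u7–b7 form a matching, so any vertex cover needs at least 7 vertices (one per matched edge).
Conversely {b1, b2, b3, b4, b5, b6, b7} meets every edge and has exactly 7 vertices, so 7 is optimal.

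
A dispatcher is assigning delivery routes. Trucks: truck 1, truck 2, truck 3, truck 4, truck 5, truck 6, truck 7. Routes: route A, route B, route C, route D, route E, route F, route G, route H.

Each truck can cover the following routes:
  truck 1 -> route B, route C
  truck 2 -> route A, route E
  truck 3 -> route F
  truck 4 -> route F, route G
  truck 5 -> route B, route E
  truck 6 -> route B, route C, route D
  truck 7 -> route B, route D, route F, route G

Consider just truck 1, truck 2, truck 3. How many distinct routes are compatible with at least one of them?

The union of neighbours of {truck 1, truck 2, truck 3} is {route A, route B, route C, route E, route F}, which has 5 elements.
Since |N(S)| = 5 ≥ |S| = 3, Hall's condition holds for this subset.

5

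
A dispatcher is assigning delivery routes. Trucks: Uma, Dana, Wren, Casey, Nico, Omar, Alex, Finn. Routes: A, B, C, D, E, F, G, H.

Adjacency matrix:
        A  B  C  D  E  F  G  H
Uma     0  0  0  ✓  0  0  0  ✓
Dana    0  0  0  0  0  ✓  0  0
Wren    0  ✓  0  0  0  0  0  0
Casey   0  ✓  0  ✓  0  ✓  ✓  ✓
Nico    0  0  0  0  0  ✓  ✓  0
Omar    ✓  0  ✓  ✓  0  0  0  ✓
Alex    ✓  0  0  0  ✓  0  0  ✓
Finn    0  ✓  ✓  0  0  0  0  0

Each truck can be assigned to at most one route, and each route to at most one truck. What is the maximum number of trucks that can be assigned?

8

A valid assignment of size 8: Uma-D, Dana-F, Wren-B, Casey-H, Nico-G, Omar-A, Alex-E, Finn-C.
All 8 trucks are matched, so no larger matching exists.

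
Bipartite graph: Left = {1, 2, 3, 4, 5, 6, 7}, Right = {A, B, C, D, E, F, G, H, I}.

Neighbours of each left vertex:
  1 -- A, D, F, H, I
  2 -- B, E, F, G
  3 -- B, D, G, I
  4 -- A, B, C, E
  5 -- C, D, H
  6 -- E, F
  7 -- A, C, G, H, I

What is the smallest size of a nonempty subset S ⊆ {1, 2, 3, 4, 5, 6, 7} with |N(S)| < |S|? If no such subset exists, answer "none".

A matching saturating every left vertex exists, for instance 1→A, 2→E, 3→B, 4→C, 5→D, 6→F, 7→G.
By Hall's marriage theorem, this means |N(S)| ≥ |S| for every subset S, so no violating subset exists.

none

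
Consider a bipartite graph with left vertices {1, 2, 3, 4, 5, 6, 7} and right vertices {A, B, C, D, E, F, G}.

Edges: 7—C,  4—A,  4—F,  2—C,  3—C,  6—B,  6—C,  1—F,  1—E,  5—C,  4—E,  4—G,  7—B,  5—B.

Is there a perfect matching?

The set {2, 3, 5, 6, 7} has only 2 neighbours ({B, C}), so by Hall's theorem at most 4 of the 7 left vertices can be matched.
Hence no matching covers every left vertex.

No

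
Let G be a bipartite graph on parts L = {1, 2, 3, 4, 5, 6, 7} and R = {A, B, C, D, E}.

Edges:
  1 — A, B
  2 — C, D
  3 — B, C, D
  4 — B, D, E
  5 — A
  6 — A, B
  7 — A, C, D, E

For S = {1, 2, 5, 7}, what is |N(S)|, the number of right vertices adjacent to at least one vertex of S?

The union of neighbours of {1, 2, 5, 7} is {A, B, C, D, E}, which has 5 elements.
Since |N(S)| = 5 ≥ |S| = 4, Hall's condition holds for this subset.

5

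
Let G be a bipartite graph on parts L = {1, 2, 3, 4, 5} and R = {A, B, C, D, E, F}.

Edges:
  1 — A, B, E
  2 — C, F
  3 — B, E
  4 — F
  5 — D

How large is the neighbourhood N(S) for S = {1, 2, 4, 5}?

6

The union of neighbours of {1, 2, 4, 5} is {A, B, C, D, E, F}, which has 6 elements.
Since |N(S)| = 6 ≥ |S| = 4, Hall's condition holds for this subset.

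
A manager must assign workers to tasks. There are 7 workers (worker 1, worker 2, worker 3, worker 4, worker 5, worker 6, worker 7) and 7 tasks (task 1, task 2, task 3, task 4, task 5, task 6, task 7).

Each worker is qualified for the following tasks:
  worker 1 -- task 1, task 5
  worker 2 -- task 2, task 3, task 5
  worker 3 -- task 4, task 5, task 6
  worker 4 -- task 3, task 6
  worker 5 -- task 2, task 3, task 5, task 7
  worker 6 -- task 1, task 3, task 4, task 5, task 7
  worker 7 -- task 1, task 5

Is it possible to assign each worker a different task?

One maximum matching: worker 1-task 5, worker 2-task 2, worker 3-task 6, worker 4-task 3, worker 5-task 7, worker 6-task 4, worker 7-task 1.
Every worker is matched, so this is a perfect matching.

Yes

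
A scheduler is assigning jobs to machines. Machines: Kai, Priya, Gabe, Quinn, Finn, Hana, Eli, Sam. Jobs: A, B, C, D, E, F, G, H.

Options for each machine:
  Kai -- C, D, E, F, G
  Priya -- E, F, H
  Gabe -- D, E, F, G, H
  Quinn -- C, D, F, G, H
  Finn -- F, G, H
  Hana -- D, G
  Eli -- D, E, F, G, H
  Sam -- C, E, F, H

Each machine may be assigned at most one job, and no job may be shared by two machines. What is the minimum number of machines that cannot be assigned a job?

2

One maximum matching: Kai–E, Priya–H, Gabe–D, Quinn–C, Finn–F, Hana–G.
The set {Kai, Priya, Gabe, Quinn, Finn, Hana, Eli, Sam} has only 6 neighbours ({C, D, E, F, G, H}), so by Hall's theorem at most 6 of the 8 machines can be matched.
That matches 6 of the 8, leaving 2 unmatched; no matching can do better.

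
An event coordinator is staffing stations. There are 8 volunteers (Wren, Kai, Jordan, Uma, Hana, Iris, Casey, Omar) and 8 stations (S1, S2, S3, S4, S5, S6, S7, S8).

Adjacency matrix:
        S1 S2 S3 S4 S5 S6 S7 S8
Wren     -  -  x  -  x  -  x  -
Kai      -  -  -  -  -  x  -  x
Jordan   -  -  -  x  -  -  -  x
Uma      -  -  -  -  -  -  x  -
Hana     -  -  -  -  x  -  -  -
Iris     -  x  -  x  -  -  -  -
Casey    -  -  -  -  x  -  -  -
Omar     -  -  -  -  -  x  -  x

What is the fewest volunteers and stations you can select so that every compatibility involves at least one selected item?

7

A maximum matching has 7 edges (e.g. Wren–S3, Kai–S6, Jordan–S4, Uma–S7, Hana–S5, Iris–S2, Omar–S8).
By König's theorem the minimum vertex cover has the same size. One such cover is {Wren, Kai, Jordan, Uma, Iris, Omar, S5}.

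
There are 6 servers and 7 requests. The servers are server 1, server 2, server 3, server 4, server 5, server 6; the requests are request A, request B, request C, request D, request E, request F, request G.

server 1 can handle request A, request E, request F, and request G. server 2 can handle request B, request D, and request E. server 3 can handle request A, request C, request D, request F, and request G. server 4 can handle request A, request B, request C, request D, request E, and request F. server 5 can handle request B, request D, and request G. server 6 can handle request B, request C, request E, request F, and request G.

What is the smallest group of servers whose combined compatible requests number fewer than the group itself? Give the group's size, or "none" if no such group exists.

A matching saturating every server exists, for instance server 1→request F, server 2→request D, server 3→request A, server 4→request C, server 5→request G, server 6→request E.
By Hall's marriage theorem, this means |N(S)| ≥ |S| for every subset S, so no violating subset exists.

none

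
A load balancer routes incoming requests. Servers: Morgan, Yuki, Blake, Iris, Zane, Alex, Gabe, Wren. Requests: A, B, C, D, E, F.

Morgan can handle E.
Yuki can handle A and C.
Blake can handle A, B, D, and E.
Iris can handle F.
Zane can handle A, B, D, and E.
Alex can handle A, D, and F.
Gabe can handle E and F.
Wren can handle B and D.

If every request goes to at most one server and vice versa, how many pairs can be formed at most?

For example, pair Morgan→E, Yuki→C, Blake→B, Iris→F, Zane→A, Alex→D.
The set {Morgan, Blake, Iris, Zane, Alex, Gabe, Wren} has only 5 neighbours ({A, B, D, E, F}), so by Hall's theorem at most 6 of the 8 servers can be matched.

6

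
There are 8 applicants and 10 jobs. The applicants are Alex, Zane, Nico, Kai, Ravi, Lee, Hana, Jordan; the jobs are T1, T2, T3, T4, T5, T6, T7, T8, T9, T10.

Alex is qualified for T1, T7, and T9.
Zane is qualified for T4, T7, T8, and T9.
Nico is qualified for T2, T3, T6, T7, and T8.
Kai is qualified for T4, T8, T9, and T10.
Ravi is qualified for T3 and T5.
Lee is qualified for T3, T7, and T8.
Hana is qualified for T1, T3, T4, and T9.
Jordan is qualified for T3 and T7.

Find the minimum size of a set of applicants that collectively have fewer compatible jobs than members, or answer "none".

none

A matching saturating every applicant exists, for instance Alex→T9, Zane→T8, Nico→T6, Kai→T10, Ravi→T5, Lee→T3, Hana→T4, Jordan→T7.
By Hall's marriage theorem, this means |N(S)| ≥ |S| for every subset S, so no violating subset exists.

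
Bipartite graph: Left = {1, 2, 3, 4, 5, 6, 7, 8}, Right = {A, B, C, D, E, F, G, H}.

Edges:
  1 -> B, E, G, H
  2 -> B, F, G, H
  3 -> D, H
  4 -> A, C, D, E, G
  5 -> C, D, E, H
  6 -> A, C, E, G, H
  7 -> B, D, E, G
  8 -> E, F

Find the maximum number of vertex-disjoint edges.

8

One maximum matching: 1–B, 2–F, 3–H, 4–A, 5–C, 6–G, 7–D, 8–E.
This saturates every left vertex, so 8 is the maximum.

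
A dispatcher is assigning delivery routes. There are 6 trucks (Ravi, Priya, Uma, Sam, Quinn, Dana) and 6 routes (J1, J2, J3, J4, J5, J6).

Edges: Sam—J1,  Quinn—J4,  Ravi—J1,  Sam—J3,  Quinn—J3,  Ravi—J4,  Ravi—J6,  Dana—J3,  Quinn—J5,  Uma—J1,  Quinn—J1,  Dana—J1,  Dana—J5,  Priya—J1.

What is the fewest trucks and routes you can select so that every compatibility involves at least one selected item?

5

The 5 edges Ravi–J6, Priya–J1, Sam–J3, Quinn–J4, Dana–J5 form a matching, so any vertex cover needs at least 5 vertices (one per matched edge).
Conversely {Ravi, Sam, Quinn, Dana, J1} meets every edge and has exactly 5 vertices, so 5 is optimal.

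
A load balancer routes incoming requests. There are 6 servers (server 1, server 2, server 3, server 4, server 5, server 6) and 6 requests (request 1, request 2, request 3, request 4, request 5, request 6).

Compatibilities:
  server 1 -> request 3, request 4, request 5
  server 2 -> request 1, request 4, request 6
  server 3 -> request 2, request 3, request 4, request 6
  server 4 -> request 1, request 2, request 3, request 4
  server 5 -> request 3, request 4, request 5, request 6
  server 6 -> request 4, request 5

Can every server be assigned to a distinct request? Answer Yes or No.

For example, pair server 1–request 3, server 2–request 1, server 3–request 4, server 4–request 2, server 5–request 6, server 6–request 5.
Every server is matched, so this is a perfect matching.

Yes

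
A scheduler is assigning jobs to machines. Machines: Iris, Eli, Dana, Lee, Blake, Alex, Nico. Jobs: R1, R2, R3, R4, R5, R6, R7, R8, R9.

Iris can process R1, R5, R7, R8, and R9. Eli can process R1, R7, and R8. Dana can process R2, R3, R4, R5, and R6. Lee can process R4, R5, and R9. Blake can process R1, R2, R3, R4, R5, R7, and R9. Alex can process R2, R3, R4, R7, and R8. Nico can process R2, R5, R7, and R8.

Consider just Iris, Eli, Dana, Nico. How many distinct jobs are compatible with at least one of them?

9

The union of neighbours of {Iris, Eli, Dana, Nico} is {R1, R2, R3, R4, R5, R6, R7, R8, R9}, which has 9 elements.
Since |N(S)| = 9 ≥ |S| = 4, Hall's condition holds for this subset.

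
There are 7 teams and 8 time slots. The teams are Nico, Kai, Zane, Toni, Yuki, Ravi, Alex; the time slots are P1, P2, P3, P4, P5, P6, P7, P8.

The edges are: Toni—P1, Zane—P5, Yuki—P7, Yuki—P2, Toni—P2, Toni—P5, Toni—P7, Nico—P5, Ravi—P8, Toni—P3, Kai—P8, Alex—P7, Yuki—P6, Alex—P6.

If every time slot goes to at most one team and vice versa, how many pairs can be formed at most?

5

One maximum matching: Nico–P5, Kai–P8, Toni–P1, Yuki–P6, Alex–P7.
The set {Nico, Kai, Zane, Ravi} has only 2 neighbours ({P5, P8}), so by Hall's theorem at most 5 of the 7 teams can be matched.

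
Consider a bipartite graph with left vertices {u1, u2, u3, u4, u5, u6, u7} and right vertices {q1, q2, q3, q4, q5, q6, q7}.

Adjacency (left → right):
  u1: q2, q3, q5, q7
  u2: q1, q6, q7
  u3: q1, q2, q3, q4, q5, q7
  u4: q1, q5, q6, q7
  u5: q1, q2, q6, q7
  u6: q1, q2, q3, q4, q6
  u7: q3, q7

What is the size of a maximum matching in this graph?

7

A valid assignment of size 7: u1–q2, u2–q1, u3–q3, u4–q5, u5–q6, u6–q4, u7–q7.
This saturates every left vertex, so 7 is the maximum.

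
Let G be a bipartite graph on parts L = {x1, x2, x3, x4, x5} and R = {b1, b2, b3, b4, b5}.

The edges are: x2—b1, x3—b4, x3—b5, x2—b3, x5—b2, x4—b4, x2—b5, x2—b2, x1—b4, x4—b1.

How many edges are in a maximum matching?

A valid assignment of size 5: x1-b4, x2-b3, x3-b5, x4-b1, x5-b2.
This saturates every left vertex, so 5 is the maximum.

5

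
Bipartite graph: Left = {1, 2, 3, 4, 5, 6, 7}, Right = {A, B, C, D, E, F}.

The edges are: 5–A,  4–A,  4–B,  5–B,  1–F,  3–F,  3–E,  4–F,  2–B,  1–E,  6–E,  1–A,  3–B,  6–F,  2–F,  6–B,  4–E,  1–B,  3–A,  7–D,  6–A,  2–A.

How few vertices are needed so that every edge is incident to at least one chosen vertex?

5

{7, A, B, E, F} is a vertex cover of size 5: every edge has an endpoint in this set.
No smaller cover exists because 1–F, 2–A, 3–E, 4–B, 7–D is a matching of size 5, and a cover must include an endpoint of each of these disjoint edges (König's theorem).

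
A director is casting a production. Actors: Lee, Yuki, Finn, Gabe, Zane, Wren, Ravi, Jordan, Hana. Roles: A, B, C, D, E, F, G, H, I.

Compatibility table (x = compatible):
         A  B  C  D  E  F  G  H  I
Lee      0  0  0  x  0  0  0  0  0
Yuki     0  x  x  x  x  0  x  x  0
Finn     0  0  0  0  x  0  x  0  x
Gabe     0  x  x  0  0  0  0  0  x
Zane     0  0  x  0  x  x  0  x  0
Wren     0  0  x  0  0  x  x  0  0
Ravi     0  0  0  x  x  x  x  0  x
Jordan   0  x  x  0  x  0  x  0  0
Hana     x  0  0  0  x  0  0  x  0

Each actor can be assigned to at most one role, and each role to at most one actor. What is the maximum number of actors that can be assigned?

9

A valid assignment of size 9: Lee–D, Yuki–E, Finn–I, Gabe–C, Zane–H, Wren–F, Ravi–G, Jordan–B, Hana–A.
This saturates every actor, so 9 is the maximum.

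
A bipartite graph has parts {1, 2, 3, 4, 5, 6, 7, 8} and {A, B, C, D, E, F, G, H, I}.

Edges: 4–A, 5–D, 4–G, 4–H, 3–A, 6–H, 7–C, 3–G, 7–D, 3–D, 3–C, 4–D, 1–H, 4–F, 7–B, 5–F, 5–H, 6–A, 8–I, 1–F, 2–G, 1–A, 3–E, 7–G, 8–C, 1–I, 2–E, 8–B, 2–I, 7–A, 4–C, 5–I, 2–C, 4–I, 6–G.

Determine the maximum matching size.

One maximum matching: 1-I, 2-C, 3-E, 4-A, 5-F, 6-H, 7-G, 8-B.
This saturates every left vertex, so 8 is the maximum.

8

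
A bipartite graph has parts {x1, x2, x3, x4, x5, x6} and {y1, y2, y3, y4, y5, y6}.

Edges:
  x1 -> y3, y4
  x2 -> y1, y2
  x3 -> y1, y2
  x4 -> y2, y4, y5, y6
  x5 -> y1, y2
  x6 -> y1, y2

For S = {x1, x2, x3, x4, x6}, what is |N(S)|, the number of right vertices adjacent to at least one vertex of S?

The union of neighbours of {x1, x2, x3, x4, x6} is {y1, y2, y3, y4, y5, y6}, which has 6 elements.
Since |N(S)| = 6 ≥ |S| = 5, Hall's condition holds for this subset.

6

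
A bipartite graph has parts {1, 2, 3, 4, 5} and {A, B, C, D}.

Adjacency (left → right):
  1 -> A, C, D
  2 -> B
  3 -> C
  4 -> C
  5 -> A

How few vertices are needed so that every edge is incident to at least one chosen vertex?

The 4 edges 1–D, 2–B, 3–C, 5–A form a matching, so any vertex cover needs at least 4 vertices (one per matched edge).
Conversely {1, 2, 5, C} meets every edge and has exactly 4 vertices, so 4 is optimal.

4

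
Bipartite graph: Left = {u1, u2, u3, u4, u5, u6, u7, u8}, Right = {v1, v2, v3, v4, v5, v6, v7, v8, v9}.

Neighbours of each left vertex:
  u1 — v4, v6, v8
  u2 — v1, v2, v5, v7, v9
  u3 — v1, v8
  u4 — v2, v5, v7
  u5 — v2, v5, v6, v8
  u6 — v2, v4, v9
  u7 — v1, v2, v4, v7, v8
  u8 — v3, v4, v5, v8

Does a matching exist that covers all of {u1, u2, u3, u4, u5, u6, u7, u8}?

For example, pair u1→v6, u2→v5, u3→v1, u4→v7, u5→v2, u6→v9, u7→v4, u8→v8.
All 8 left vertices are covered.

Yes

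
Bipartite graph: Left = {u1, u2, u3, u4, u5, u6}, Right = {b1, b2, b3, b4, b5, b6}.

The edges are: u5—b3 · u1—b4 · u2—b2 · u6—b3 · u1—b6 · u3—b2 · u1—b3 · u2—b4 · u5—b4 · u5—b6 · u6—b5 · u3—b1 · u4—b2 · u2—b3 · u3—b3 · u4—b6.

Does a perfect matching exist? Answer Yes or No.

For example, pair u1–b6, u2–b4, u3–b1, u4–b2, u5–b3, u6–b5.
All 6 left vertices are covered.

Yes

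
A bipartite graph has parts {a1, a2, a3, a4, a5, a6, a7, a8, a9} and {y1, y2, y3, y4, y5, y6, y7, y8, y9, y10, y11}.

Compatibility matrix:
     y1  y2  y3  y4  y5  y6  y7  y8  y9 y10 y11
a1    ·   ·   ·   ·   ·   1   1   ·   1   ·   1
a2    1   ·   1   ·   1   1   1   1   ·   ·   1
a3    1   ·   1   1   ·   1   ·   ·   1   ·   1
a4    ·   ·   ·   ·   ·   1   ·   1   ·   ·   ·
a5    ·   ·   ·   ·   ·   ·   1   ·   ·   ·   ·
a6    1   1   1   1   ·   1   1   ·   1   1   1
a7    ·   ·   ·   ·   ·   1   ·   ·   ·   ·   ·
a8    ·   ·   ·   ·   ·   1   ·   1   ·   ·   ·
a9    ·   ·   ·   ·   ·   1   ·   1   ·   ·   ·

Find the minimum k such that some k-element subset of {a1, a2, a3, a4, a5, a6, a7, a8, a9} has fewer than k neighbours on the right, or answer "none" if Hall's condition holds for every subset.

3

Take S = {a4, a7, a8}. Its neighbourhood is {y6, y8}, so |N(S)| = 2 < |S| = 3.
Every subset of size less than 3 has at least as many neighbours as members, so 3 is the minimum.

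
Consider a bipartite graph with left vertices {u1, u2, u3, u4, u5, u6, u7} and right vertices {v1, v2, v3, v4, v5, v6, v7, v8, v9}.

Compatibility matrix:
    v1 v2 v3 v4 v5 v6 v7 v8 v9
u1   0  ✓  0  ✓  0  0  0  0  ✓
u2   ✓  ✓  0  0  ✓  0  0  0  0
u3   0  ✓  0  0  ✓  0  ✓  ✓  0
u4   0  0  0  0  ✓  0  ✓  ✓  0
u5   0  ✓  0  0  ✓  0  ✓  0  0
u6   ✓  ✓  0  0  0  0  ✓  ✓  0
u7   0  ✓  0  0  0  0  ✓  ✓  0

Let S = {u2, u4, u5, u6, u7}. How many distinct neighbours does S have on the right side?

The union of neighbours of {u2, u4, u5, u6, u7} is {v1, v2, v5, v7, v8}, which has 5 elements.
Since |N(S)| = 5 ≥ |S| = 5, Hall's condition holds for this subset.

5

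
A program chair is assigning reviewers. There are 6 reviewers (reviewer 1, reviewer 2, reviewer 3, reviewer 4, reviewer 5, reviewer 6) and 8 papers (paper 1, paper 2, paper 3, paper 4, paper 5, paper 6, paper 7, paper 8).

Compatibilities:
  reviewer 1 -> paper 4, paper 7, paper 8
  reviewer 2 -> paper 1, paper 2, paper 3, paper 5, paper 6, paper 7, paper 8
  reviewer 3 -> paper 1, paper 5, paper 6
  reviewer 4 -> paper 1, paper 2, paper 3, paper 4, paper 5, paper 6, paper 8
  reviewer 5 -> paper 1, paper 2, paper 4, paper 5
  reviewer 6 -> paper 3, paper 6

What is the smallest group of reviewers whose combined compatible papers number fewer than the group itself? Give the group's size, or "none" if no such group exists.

none

A matching saturating every reviewer exists, for instance reviewer 1→paper 7, reviewer 2→paper 2, reviewer 3→paper 1, reviewer 4→paper 5, reviewer 5→paper 4, reviewer 6→paper 6.
By Hall's marriage theorem, this means |N(S)| ≥ |S| for every subset S, so no violating subset exists.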